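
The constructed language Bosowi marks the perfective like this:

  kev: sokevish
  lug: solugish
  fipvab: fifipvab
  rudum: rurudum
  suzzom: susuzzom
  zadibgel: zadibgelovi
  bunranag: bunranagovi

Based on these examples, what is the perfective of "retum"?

reretum

lug and bunranag both end in -g yet inflect differently (solugish, bunranagovi), so the final letter is not what conditions the rule; the number of vowels is.
"retum" has 2 vowels. The stems with 2 vowels (fipvab → fifipvab, rudum → rurudum, suzzom → susuzzom) repeat the first consonant+vowel as a prefix.
The other patterns: stems with 1 vowel add so- … -ish around the stem; stems with 3 vowels add -ovi.
So retum → reretum.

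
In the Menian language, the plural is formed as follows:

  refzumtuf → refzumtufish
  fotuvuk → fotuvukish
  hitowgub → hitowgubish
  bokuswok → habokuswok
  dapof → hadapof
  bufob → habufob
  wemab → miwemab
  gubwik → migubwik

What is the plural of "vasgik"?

fotuvuk and bokuswok both end in -k yet inflect differently (fotuvukish, habokuswok), so the final letter is not what conditions the rule; the last vowel is.
"vasgik" has last vowel 'i'. The one such stem in the data (gubwik → migubwik) adds the prefix mi-, so the same rule applies.
So vasgik → mivasgik.

mivasgik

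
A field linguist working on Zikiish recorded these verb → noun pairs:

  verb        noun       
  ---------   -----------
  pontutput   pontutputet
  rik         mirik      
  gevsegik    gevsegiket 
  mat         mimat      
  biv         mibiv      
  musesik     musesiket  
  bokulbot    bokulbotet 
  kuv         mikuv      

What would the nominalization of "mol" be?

"mol" has 1 vowel. The stems with 1 vowel (rik → mirik, biv → mibiv, kuv → mikuv) add the prefix mi-.
The other pattern: stems with 3 vowels add -et.
So mol → mimol.

mimol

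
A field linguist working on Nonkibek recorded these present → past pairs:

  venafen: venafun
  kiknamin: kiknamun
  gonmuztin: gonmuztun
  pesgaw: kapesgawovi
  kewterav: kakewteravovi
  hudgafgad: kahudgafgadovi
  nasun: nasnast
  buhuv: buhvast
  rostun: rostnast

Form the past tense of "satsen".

satsun

"satsen" has last vowel 'e'. The one such stem in the data (venafen → venafun) changes the last vowel to 'u' (as do kiknamin, gonmuztin), so the same rule applies.
So satsen → satsun.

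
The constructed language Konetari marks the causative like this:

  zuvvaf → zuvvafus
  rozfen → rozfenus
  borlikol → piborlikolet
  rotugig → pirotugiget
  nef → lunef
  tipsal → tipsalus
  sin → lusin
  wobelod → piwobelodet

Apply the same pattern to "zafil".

zafilus

"zafil" has 2 vowels. The stems with 2 vowels (zuvvaf → zuvvafus, rozfen → rozfenus, tipsal → tipsalus) add -us.
So zafil → zafilus.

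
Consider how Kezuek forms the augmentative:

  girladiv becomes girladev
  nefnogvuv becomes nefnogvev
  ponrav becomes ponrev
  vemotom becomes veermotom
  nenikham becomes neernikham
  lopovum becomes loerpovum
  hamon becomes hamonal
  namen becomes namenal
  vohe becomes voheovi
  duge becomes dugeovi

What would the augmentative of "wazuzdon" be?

wazuzdonal

ponrav and nenikham both have last vowel 'a' yet inflect differently (ponrev, neernikham), so the last vowel is not what conditions the rule; the final letter is.
"wazuzdon" ends in -n. The stems ending in -n (hamon → hamonal, namen → namenal) add -al.
So wazuzdon → wazuzdonal.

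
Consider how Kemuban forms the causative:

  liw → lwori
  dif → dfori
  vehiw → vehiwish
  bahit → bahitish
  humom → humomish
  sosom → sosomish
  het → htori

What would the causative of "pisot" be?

het and bahit both end in -t yet inflect differently (htori, bahitish), so the final letter is not what conditions the rule; the number of vowels is.
"pisot" has 2 vowels. The stems with 2 vowels (humom → humomish, bahit → bahitish, sosom → sosomish) add -ish.
The other pattern: stems with 1 vowel delete the last vowel and add -ori.
So pisot → pisotish.

pisotish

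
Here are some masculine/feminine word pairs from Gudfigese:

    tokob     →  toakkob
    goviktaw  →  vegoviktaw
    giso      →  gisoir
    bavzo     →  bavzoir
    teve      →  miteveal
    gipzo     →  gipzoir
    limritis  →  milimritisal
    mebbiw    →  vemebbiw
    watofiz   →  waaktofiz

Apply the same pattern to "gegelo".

"gegelo" ends in -o. The stems ending in -o (gipzo → gipzoir, bavzo → bavzoir, giso → gisoir) add -ir.
So gegelo → gegeloir.

gegeloir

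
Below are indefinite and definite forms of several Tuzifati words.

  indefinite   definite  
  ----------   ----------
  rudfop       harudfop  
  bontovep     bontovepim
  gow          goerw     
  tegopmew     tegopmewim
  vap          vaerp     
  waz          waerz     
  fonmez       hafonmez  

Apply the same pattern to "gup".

vap and rudfop both end in -p yet inflect differently (vaerp, harudfop), so the final letter is not what conditions the rule; the number of vowels is.
"gup" has 1 vowel. The stems with 1 vowel (waz → waerz, gow → goerw, vap → vaerp) insert -er- after the first vowel.
So gup → guerp.

guerp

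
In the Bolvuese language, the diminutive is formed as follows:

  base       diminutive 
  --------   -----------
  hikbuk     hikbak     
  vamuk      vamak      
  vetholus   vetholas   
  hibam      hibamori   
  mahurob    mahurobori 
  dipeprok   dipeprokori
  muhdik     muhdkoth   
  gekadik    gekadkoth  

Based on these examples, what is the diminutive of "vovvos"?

hikbuk and dipeprok both end in -k yet inflect differently (hikbak, dipeprokori), so the final letter is not what conditions the rule; the last vowel is.
"vovvos" has last vowel 'o'. The stems whose last vowel is 'o' (mahurob → mahurobori, dipeprok → dipeprokori) add -ori.
So vovvos → vovvosori.

vovvosori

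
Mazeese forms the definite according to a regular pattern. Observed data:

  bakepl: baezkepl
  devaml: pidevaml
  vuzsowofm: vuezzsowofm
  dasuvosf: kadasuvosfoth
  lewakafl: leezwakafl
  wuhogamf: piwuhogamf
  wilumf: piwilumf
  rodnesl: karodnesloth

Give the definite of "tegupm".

teezgupm

wilumf and dasuvosf both end in -f yet inflect differently (piwilumf, kadasuvosfoth), so the final letter is not what conditions the rule; the second-to-last letter is.
"tegupm" has second-to-last letter 'p'. The one such stem in the data (bakepl → baezkepl) inserts -ez- after the first vowel (as do lewakafl, vuzsowofm), so the same rule applies.
So tegupm → teezgupm.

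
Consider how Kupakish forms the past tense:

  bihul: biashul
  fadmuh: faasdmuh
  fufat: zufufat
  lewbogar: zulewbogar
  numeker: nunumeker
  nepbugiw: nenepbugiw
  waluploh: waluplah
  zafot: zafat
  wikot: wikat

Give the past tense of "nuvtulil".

nunuvtulil

lewbogar and numeker both end in -r yet inflect differently (zulewbogar, nunumeker), so the final letter is not what conditions the rule; the last vowel is.
"nuvtulil" has last vowel 'i'. The one such stem in the data (nepbugiw → nenepbugiw) repeats the first consonant+vowel as a prefix (as does numeker), so the same rule applies.
The other patterns: stems whose last vowel is 'u' insert -as- after the first vowel; stems whose last vowel is 'a' add the prefix zu-; stems whose last vowel is 'o' change the last vowel to 'a'.
So nuvtulil → nunuvtulil.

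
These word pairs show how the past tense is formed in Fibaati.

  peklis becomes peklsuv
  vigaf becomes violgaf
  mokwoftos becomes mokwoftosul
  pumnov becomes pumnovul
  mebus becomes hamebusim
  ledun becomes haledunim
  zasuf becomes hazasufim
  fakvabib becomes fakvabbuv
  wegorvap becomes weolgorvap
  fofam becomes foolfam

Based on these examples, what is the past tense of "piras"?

piolras

peklis and mokwoftos both end in -s yet inflect differently (peklsuv, mokwoftosul), so the final letter is not what conditions the rule; the last vowel is.
"piras" has last vowel 'a'. The stems whose last vowel is 'a' (wegorvap → weolgorvap, vigaf → violgaf, fofam → foolfam) insert -ol- after the first vowel.
The other patterns: stems whose last vowel is 'i' delete the last vowel and add -uv; stems whose last vowel is 'o' add -ul; stems whose last vowel is 'u' add ha- … -im around the stem.
So piras → piolras.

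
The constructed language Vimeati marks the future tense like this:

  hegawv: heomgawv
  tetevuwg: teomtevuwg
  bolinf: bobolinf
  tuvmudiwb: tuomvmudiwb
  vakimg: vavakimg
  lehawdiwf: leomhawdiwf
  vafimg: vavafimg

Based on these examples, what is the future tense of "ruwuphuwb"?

bolinf and lehawdiwf both end in -f yet inflect differently (bobolinf, leomhawdiwf), so the final letter is not what conditions the rule; the second-to-last letter is.
"ruwuphuwb" has second-to-last letter 'w'. The stems whose second-to-last letter is 'w' (hegawv → heomgawv, tuvmudiwb → tuomvmudiwb, lehawdiwf → leomhawdiwf) insert -om- after the first vowel.
The other pattern: stems whose second-to-last letter is 'm' or 'n' repeat the first consonant+vowel as a prefix.
So ruwuphuwb → ruomwuphuwb.

ruomwuphuwb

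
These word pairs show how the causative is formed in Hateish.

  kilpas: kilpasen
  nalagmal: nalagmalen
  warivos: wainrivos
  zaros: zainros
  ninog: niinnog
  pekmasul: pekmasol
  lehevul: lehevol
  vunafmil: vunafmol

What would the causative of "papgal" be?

kilpas and warivos both end in -s yet inflect differently (kilpasen, wainrivos), so the final letter is not what conditions the rule; the last vowel is.
"papgal" has last vowel 'a'. The stems whose last vowel is 'a' (kilpas → kilpasen, nalagmal → nalagmalen) add -en.
So papgal → papgalen.

papgalen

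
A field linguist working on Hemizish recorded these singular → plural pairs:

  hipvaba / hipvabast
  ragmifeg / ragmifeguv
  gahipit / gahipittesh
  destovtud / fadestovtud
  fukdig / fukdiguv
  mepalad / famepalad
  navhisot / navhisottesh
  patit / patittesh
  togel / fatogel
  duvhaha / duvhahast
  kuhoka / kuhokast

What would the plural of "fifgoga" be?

fifgogast

mepalad and duvhaha both have last vowel 'a' yet inflect differently (famepalad, duvhahast), so the last vowel is not what conditions the rule; the final letter is.
"fifgoga" ends in -a. The stems ending in -a (duvhaha → duvhahast, kuhoka → kuhokast, hipvaba → hipvabast) drop the final letter and add -ast.
So fifgoga → fifgogast.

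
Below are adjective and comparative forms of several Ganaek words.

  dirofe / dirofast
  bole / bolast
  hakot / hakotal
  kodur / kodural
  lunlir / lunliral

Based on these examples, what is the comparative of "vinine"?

bole and hakot both have 2 vowels yet inflect differently (bolast, hakotal), so the number of vowels is not what conditions the rule; the final letter is.
"vinine" ends in -e. The stems ending in -e (dirofe → dirofast, bole → bolast) drop the final letter and add -ast.
So vinine → vininast.

vininast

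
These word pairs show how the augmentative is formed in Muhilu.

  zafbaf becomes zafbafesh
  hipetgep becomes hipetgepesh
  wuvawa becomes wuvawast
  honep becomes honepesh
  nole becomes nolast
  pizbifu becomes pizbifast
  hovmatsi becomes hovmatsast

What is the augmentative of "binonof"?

binonofesh

nole and hipetgep both have last vowel 'e' yet inflect differently (nolast, hipetgepesh), so the last vowel is not what conditions the rule; whether the stem ends in a vowel or a consonant is.
"binonof" ends in a consonant. The stems ending in a consonant (hipetgep → hipetgepesh, honep → honepesh, zafbaf → zafbafesh) add -esh.
So binonof → binonofesh.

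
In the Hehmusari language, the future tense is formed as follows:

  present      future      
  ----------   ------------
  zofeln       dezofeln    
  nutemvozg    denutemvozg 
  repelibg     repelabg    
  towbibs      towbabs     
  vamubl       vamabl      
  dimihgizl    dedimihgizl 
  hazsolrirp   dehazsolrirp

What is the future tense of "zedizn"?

vamubl and dimihgizl both end in -l yet inflect differently (vamabl, dedimihgizl), so the final letter is not what conditions the rule; the second-to-last letter is.
"zedizn" has second-to-last letter 'z'. The stems whose second-to-last letter is 'z' (dimihgizl → dedimihgizl, nutemvozg → denutemvozg) add the prefix de-.
So zedizn → dezedizn.

dezedizn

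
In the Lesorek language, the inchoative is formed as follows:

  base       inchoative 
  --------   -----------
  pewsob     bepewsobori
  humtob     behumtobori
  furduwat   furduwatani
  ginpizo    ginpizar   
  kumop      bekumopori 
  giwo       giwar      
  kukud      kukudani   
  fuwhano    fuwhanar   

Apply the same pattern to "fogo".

fogar

kumop and fuwhano both have last vowel 'o' yet inflect differently (bekumopori, fuwhanar), so the last vowel is not what conditions the rule; the final letter is.
"fogo" ends in -o. The stems ending in -o (fuwhano → fuwhanar, ginpizo → ginpizar, giwo → giwar) drop the final letter and add -ar.
The other patterns: stems ending in -b or -p add be- … -ori around the stem; stems ending in -d or -t add -ani.
So fogo → fogar.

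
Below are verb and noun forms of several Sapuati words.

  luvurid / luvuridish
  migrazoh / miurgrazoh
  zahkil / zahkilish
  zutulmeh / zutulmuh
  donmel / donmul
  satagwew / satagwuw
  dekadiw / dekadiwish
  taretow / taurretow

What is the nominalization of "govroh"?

gourvroh

satagwew and taretow both end in -w yet inflect differently (satagwuw, taurretow), so the final letter is not what conditions the rule; the last vowel is.
"govroh" has last vowel 'o'. The stems whose last vowel is 'o' (taretow → taurretow, migrazoh → miurgrazoh) insert -ur- after the first vowel.
So govroh → gourvroh.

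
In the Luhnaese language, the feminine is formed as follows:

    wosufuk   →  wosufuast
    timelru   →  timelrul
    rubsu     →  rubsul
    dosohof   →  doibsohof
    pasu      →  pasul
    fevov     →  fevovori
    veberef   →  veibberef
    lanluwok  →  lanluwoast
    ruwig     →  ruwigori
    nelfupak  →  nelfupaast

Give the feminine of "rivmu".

pasu and wosufuk both have last vowel 'u' yet inflect differently (pasul, wosufuast), so the last vowel is not what conditions the rule; the final letter is.
"rivmu" ends in -u. The stems ending in -u (pasu → pasul, timelru → timelrul, rubsu → rubsul) drop the final letter and add -ul.
So rivmu → rivmul.

rivmul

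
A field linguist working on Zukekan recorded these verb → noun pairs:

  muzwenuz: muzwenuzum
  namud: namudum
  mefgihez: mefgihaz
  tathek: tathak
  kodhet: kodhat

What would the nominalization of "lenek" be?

lenak

mefgihez and muzwenuz both end in -z yet inflect differently (mefgihaz, muzwenuzum), so the final letter is not what conditions the rule; the last vowel is.
"lenek" has last vowel 'e'. The stems whose last vowel is 'e' (tathek → tathak, mefgihez → mefgihaz, kodhet → kodhat) change the last vowel to 'a'.
So lenek → lenak.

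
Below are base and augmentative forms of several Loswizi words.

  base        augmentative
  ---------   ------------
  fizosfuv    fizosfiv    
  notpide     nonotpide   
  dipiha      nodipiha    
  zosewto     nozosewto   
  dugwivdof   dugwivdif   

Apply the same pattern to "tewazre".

"tewazre" ends in a vowel. The stems ending in a vowel (dipiha → nodipiha, zosewto → nozosewto, notpide → nonotpide) add the prefix no-.
So tewazre → notewazre.

notewazre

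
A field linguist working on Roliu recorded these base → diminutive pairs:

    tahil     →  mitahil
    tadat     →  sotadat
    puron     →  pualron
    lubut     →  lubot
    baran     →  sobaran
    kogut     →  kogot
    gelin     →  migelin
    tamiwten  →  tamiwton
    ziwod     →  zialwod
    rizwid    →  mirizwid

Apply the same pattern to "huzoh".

rizwid and ziwod both end in -d yet inflect differently (mirizwid, zialwod), so the final letter is not what conditions the rule; the last vowel is.
"huzoh" has last vowel 'o'. The stems whose last vowel is 'o' (ziwod → zialwod, puron → pualron) insert -al- after the first vowel.
The other patterns: stems whose last vowel is 'i' add the prefix mi-; stems whose last vowel is 'a' add the prefix so-; stems whose last vowel is 'e' or 'u' change the last vowel to 'o'.
So huzoh → hualzoh.

hualzoh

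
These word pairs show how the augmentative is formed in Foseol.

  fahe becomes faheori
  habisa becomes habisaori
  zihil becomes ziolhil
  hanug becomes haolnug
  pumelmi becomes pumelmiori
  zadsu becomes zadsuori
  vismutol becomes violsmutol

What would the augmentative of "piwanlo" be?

zihil and pumelmi both have last vowel 'i' yet inflect differently (ziolhil, pumelmiori), so the last vowel is not what conditions the rule; whether the stem ends in a vowel or a consonant is.
"piwanlo" ends in a vowel. The stems ending in a vowel (fahe → faheori, pumelmi → pumelmiori, zadsu → zadsuori) add -ori.
The other pattern: stems ending in a consonant insert -ol- after the first vowel.
So piwanlo → piwanloori.

piwanloori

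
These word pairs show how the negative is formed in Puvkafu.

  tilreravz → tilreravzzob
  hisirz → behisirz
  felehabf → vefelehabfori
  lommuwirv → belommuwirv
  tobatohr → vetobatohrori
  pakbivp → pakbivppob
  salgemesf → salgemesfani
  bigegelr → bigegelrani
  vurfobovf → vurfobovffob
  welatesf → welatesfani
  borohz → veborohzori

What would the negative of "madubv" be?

"madubv" has second-to-last letter 'b'. The one such stem in the data (felehabf → vefelehabfori) adds ve- … -ori around the stem, so the same rule applies.
The other patterns: stems whose second-to-last letter is 'r' add the prefix be-; stems whose second-to-last letter is 'l' or 's' add -ani; stems whose second-to-last letter is 'v' double the final consonant and add -ob.
So madubv → vemadubvori.

vemadubvori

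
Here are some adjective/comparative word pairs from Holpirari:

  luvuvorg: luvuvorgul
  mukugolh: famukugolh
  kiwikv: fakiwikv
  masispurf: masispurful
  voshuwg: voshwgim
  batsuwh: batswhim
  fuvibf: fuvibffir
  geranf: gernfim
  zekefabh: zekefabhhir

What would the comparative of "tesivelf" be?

"tesivelf" has second-to-last letter 'l'. The one such stem in the data (mukugolh → famukugolh) adds the prefix fa-, so the same rule applies.
So tesivelf → fatesivelf.

fatesivelf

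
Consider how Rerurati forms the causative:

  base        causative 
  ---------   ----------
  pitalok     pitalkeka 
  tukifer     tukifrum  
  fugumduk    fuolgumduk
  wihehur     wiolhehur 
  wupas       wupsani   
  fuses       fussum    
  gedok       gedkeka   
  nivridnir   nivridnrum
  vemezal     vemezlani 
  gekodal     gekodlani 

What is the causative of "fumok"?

"fumok" has last vowel 'o'. The stems whose last vowel is 'o' (gedok → gedkeka, pitalok → pitalkeka) delete the last vowel and add -eka.
So fumok → fumkeka.

fumkeka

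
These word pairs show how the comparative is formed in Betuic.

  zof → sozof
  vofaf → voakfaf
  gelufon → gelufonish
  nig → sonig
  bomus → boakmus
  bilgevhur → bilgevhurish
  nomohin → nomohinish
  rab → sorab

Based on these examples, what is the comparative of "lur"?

solur

zof and vofaf both end in -f yet inflect differently (sozof, voakfaf), so the final letter is not what conditions the rule; the number of vowels is.
"lur" has 1 vowel. The stems with 1 vowel (rab → sorab, zof → sozof, nig → sonig) add the prefix so-.
The other patterns: stems with 2 vowels insert -ak- after the first vowel; stems with 3 vowels add -ish.
So lur → solur.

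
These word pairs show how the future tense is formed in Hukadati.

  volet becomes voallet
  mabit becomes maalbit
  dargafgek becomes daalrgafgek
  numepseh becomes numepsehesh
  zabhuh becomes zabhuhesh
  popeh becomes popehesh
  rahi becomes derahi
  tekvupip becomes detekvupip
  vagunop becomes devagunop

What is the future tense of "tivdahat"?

volet and numepseh both have last vowel 'e' yet inflect differently (voallet, numepsehesh), so the last vowel is not what conditions the rule; the final letter is.
"tivdahat" ends in -t. The stems ending in -t (volet → voallet, mabit → maalbit) insert -al- after the first vowel.
The other patterns: stems ending in -h add -esh; stems ending in -i or -p add the prefix de-.
So tivdahat → tialvdahat.

tialvdahat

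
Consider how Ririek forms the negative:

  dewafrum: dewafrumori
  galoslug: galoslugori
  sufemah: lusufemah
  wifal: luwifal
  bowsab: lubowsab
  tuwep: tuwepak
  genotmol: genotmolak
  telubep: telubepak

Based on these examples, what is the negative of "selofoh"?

"selofoh" has last vowel 'o'. The one such stem in the data (genotmol → genotmolak) adds -ak, so the same rule applies.
So selofoh → selofohak.

selofohak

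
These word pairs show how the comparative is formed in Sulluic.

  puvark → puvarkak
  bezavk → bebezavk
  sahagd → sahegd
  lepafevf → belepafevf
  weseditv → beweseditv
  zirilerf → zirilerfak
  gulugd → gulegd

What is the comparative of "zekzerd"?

zirilerf and lepafevf both end in -f yet inflect differently (zirilerfak, belepafevf), so the final letter is not what conditions the rule; the second-to-last letter is.
"zekzerd" has second-to-last letter 'r'. The stems whose second-to-last letter is 'r' (puvark → puvarkak, zirilerf → zirilerfak) add -ak.
The other patterns: stems whose second-to-last letter is 't' or 'v' add the prefix be-; stems whose second-to-last letter is 'g' change the last vowel to 'e'.
So zekzerd → zekzerdak.

zekzerdak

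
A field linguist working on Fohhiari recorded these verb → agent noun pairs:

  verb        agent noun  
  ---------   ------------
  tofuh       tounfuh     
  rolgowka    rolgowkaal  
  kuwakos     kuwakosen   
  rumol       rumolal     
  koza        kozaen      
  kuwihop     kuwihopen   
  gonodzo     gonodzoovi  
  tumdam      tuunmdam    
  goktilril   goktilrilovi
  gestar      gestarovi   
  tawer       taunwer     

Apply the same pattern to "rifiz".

rifizal

"rifiz" begins with r-. The stems beginning with r- (rolgowka → rolgowkaal, rumol → rumolal) add -al.
So rifiz → rifizal.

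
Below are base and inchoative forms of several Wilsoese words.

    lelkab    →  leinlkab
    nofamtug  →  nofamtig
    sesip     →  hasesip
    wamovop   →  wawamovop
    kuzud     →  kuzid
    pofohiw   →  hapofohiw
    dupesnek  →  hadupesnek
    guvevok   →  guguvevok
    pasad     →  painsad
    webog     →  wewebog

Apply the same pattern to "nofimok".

nonofimok

dupesnek and guvevok both end in -k yet inflect differently (hadupesnek, guguvevok), so the final letter is not what conditions the rule; the last vowel is.
"nofimok" has last vowel 'o'. The stems whose last vowel is 'o' (webog → wewebog, guvevok → guguvevok, wamovop → wawamovop) repeat the first consonant+vowel as a prefix.
The other patterns: stems whose last vowel is 'e' or 'i' add the prefix ha-; stems whose last vowel is 'a' insert -in- after the first vowel; stems whose last vowel is 'u' change the last vowel to 'i'.
So nofimok → nonofimok.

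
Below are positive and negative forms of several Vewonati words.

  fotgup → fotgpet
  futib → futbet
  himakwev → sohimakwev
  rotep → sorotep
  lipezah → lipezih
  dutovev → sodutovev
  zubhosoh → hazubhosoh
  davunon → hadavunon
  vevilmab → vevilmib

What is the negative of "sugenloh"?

zubhosoh and lipezah both end in -h yet inflect differently (hazubhosoh, lipezih), so the final letter is not what conditions the rule; the last vowel is.
"sugenloh" has last vowel 'o'. The stems whose last vowel is 'o' (zubhosoh → hazubhosoh, davunon → hadavunon) add the prefix ha-.
So sugenloh → hasugenloh.

hasugenloh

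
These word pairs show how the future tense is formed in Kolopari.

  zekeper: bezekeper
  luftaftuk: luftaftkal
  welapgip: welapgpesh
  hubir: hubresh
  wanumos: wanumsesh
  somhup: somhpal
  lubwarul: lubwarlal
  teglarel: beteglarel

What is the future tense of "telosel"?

lubwarul and teglarel both end in -l yet inflect differently (lubwarlal, beteglarel), so the final letter is not what conditions the rule; the last vowel is.
"telosel" has last vowel 'e'. The stems whose last vowel is 'e' (teglarel → beteglarel, zekeper → bezekeper) add the prefix be-.
So telosel → betelosel.

betelosel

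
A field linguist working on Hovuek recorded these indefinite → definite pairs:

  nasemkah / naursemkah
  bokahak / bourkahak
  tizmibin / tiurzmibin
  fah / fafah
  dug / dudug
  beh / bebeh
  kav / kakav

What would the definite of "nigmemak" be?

niurgmemak

"nigmemak" has 3 vowels. The stems with 3 vowels (tizmibin → tiurzmibin, nasemkah → naursemkah, bokahak → bourkahak) insert -ur- after the first vowel.
The other pattern: stems with 1 vowel repeat the first consonant+vowel as a prefix.
So nigmemak → niurgmemak.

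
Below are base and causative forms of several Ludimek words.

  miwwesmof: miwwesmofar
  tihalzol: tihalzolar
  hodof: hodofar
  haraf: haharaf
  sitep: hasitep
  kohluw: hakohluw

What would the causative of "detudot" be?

miwwesmof and haraf both end in -f yet inflect differently (miwwesmofar, haharaf), so the final letter is not what conditions the rule; the last vowel is.
"detudot" has last vowel 'o'. The stems whose last vowel is 'o' (miwwesmof → miwwesmofar, tihalzol → tihalzolar, hodof → hodofar) add -ar.
The other pattern: stems whose last vowel is 'a', 'e' or 'u' add the prefix ha-.
So detudot → detudotar.

detudotar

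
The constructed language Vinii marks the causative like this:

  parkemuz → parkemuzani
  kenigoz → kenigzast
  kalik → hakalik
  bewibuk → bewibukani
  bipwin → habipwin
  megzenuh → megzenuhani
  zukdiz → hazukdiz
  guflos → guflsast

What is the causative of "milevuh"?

milevuhani

zukdiz and kenigoz both end in -z yet inflect differently (hazukdiz, kenigzast), so the final letter is not what conditions the rule; the last vowel is.
"milevuh" has last vowel 'u'. The stems whose last vowel is 'u' (parkemuz → parkemuzani, megzenuh → megzenuhani, bewibuk → bewibukani) add -ani.
So milevuh → milevuhani.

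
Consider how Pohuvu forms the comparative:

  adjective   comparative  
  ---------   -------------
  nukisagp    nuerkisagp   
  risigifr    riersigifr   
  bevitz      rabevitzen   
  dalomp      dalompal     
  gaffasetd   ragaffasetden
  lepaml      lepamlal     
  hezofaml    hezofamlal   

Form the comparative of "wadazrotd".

"wadazrotd" has second-to-last letter 't'. The stems whose second-to-last letter is 't' (gaffasetd → ragaffasetden, bevitz → rabevitzen) add ra- … -en around the stem.
The other patterns: stems whose second-to-last letter is 'm' add -al; stems whose second-to-last letter is 'f' or 'g' insert -er- after the first vowel.
So wadazrotd → rawadazrotden.

rawadazrotden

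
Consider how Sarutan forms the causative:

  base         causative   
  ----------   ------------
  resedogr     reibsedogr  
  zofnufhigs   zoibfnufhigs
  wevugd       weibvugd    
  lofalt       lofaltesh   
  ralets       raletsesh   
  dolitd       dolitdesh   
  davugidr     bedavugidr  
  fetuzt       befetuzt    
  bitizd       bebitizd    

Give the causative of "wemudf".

bewemudf

zofnufhigs and ralets both end in -s yet inflect differently (zoibfnufhigs, raletsesh), so the final letter is not what conditions the rule; the second-to-last letter is.
"wemudf" has second-to-last letter 'd'. The one such stem in the data (davugidr → bedavugidr) adds the prefix be-, so the same rule applies.
So wemudf → bewemudf.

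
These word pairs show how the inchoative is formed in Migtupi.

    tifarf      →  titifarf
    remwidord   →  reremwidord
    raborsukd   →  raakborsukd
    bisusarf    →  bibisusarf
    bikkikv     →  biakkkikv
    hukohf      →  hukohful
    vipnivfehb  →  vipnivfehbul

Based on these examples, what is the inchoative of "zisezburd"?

tifarf and hukohf both end in -f yet inflect differently (titifarf, hukohful), so the final letter is not what conditions the rule; the second-to-last letter is.
"zisezburd" has second-to-last letter 'r'. The stems whose second-to-last letter is 'r' (tifarf → titifarf, bisusarf → bibisusarf, remwidord → reremwidord) repeat the first consonant+vowel as a prefix.
So zisezburd → zizisezburd.

zizisezburd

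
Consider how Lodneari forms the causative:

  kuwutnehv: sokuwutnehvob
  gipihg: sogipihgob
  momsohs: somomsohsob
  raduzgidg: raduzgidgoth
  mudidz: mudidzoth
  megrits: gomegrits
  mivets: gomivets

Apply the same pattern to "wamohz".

sowamohzob

gipihg and raduzgidg both end in -g yet inflect differently (sogipihgob, raduzgidgoth), so the final letter is not what conditions the rule; the second-to-last letter is.
"wamohz" has second-to-last letter 'h'. The stems whose second-to-last letter is 'h' (kuwutnehv → sokuwutnehvob, gipihg → sogipihgob, momsohs → somomsohsob) add so- … -ob around the stem.
The other patterns: stems whose second-to-last letter is 'd' add -oth; stems whose second-to-last letter is 't' add the prefix go-.
So wamohz → sowamohzob.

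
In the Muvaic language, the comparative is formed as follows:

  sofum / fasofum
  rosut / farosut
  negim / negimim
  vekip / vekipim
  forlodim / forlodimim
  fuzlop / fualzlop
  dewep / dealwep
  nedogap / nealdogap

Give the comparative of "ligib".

ligibim

sofum and negim both end in -m yet inflect differently (fasofum, negimim), so the final letter is not what conditions the rule; the last vowel is.
"ligib" has last vowel 'i'. The stems whose last vowel is 'i' (negim → negimim, vekip → vekipim, forlodim → forlodimim) add -im.
So ligib → ligibim.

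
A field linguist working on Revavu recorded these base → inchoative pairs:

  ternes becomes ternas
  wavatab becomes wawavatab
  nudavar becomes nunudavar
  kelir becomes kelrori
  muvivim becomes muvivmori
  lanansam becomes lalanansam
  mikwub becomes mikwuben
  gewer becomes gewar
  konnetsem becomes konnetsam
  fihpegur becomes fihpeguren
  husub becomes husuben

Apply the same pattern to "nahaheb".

gewer and nudavar both end in -r yet inflect differently (gewar, nunudavar), so the final letter is not what conditions the rule; the last vowel is.
"nahaheb" has last vowel 'e'. The stems whose last vowel is 'e' (konnetsem → konnetsam, gewer → gewar, ternes → ternas) change the last vowel to 'a'.
The other patterns: stems whose last vowel is 'a' repeat the first consonant+vowel as a prefix; stems whose last vowel is 'u' add -en; stems whose last vowel is 'i' delete the last vowel and add -ori.
So nahaheb → nahahab.

nahahab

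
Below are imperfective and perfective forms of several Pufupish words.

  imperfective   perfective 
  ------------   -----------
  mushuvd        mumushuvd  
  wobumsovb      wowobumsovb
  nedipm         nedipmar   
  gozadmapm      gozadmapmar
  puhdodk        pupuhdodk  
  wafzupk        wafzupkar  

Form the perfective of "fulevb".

wafzupk and puhdodk both end in -k yet inflect differently (wafzupkar, pupuhdodk), so the final letter is not what conditions the rule; the second-to-last letter is.
"fulevb" has second-to-last letter 'v'. The stems whose second-to-last letter is 'v' (mushuvd → mumushuvd, wobumsovb → wowobumsovb) repeat the first consonant+vowel as a prefix.
So fulevb → fufulevb.

fufulevb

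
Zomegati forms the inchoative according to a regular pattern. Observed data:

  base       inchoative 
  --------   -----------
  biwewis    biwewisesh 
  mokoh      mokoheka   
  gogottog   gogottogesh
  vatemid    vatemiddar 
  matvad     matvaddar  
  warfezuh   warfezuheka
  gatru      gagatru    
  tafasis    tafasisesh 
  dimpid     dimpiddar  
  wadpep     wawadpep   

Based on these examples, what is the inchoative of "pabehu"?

papabehu

gatru and warfezuh both have last vowel 'u' yet inflect differently (gagatru, warfezuheka), so the last vowel is not what conditions the rule; the final letter is.
"pabehu" ends in -u. The one such stem in the data (gatru → gagatru) repeats the first consonant+vowel as a prefix (as does wadpep), so the same rule applies.
The other patterns: stems ending in -d double the final consonant and add -ar; stems ending in -h add -eka; stems ending in -g or -s add -esh.
So pabehu → papabehu.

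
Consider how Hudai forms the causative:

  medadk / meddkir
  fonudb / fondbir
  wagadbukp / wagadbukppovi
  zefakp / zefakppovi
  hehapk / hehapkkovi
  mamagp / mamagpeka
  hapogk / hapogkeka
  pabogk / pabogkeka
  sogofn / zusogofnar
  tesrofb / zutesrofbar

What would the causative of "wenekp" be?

medadk and hehapk both end in -k yet inflect differently (meddkir, hehapkkovi), so the final letter is not what conditions the rule; the second-to-last letter is.
"wenekp" has second-to-last letter 'k'. The stems whose second-to-last letter is 'k' (wagadbukp → wagadbukppovi, zefakp → zefakppovi) double the final consonant and add -ovi.
The other patterns: stems whose second-to-last letter is 'd' delete the last vowel and add -ir; stems whose second-to-last letter is 'g' add -eka; stems whose second-to-last letter is 'f' add zu- … -ar around the stem.
So wenekp → wenekppovi.

wenekppovi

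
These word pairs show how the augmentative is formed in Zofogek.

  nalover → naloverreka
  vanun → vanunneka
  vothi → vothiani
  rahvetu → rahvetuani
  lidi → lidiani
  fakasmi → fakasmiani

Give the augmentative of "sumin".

vanun and rahvetu both have last vowel 'u' yet inflect differently (vanunneka, rahvetuani), so the last vowel is not what conditions the rule; whether the stem ends in a vowel or a consonant is.
"sumin" ends in a consonant. The stems ending in a consonant (nalover → naloverreka, vanun → vanunneka) double the final consonant and add -eka.
The other pattern: stems ending in a vowel add -ani.
So sumin → suminneka.

suminneka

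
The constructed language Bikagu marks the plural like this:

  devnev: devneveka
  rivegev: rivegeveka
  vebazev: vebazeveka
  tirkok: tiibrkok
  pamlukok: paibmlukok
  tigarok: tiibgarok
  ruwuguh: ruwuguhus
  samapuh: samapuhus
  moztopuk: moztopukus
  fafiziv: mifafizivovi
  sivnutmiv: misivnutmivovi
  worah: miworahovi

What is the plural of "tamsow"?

tirkok and moztopuk both end in -k yet inflect differently (tiibrkok, moztopukus), so the final letter is not what conditions the rule; the last vowel is.
"tamsow" has last vowel 'o'. The stems whose last vowel is 'o' (tirkok → tiibrkok, pamlukok → paibmlukok, tigarok → tiibgarok) insert -ib- after the first vowel.
So tamsow → taibmsow.

taibmsow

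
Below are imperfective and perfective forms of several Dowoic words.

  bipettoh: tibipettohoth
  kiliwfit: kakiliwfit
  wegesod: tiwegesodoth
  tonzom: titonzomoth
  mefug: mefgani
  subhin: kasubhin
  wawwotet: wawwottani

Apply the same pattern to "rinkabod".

tirinkabodoth

kiliwfit and wawwotet both end in -t yet inflect differently (kakiliwfit, wawwottani), so the final letter is not what conditions the rule; the last vowel is.
"rinkabod" has last vowel 'o'. The stems whose last vowel is 'o' (tonzom → titonzomoth, wegesod → tiwegesodoth, bipettoh → tibipettohoth) add ti- … -oth around the stem.
So rinkabod → tirinkabodoth.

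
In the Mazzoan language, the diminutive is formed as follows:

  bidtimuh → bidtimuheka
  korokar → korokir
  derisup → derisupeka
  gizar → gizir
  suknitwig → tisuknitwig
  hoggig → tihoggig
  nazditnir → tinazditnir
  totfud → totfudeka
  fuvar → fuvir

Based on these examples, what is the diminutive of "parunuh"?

nazditnir and gizar both end in -r yet inflect differently (tinazditnir, gizir), so the final letter is not what conditions the rule; the last vowel is.
"parunuh" has last vowel 'u'. The stems whose last vowel is 'u' (derisup → derisupeka, bidtimuh → bidtimuheka, totfud → totfudeka) add -eka.
The other patterns: stems whose last vowel is 'i' add the prefix ti-; stems whose last vowel is 'a' change the last vowel to 'i'.
So parunuh → parunuheka.

parunuheka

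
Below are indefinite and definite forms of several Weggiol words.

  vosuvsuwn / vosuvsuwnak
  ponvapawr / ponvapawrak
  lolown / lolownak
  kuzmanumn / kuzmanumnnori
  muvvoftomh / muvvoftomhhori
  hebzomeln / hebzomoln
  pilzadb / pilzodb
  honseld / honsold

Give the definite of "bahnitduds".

bahnitdods

vosuvsuwn and kuzmanumn both end in -n yet inflect differently (vosuvsuwnak, kuzmanumnnori), so the final letter is not what conditions the rule; the second-to-last letter is.
"bahnitduds" has second-to-last letter 'd'. The one such stem in the data (pilzadb → pilzodb) changes the last vowel to 'o' (as do hebzomeln, honseld), so the same rule applies.
The other patterns: stems whose second-to-last letter is 'w' add -ak; stems whose second-to-last letter is 'm' double the final consonant and add -ori.
So bahnitduds → bahnitdods.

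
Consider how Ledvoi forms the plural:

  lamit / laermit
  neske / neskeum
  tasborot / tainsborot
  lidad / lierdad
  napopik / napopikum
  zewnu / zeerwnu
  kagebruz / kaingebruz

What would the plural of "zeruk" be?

lamit and tasborot both end in -t yet inflect differently (laermit, tainsborot), so the final letter is not what conditions the rule; the first letter is.
"zeruk" begins with z-. The one such stem in the data (zewnu → zeerwnu) inserts -er- after the first vowel (as do lamit, lidad), so the same rule applies.
So zeruk → zeerruk.

zeerruk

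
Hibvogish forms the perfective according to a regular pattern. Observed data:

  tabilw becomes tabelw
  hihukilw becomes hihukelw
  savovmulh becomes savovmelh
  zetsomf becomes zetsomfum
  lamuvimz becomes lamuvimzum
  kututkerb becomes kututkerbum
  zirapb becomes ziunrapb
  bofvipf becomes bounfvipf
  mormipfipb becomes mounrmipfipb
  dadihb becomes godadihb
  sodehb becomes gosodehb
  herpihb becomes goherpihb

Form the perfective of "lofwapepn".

"lofwapepn" has second-to-last letter 'p'. The stems whose second-to-last letter is 'p' (zirapb → ziunrapb, bofvipf → bounfvipf, mormipfipb → mounrmipfipb) insert -un- after the first vowel.
So lofwapepn → lounfwapepn.

lounfwapepn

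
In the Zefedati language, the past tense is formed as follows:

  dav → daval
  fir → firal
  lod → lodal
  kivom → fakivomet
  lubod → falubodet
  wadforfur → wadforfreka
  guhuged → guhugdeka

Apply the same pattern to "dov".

lod and lubod both end in -d yet inflect differently (lodal, falubodet), so the final letter is not what conditions the rule; the number of vowels is.
"dov" has 1 vowel. The stems with 1 vowel (dav → daval, fir → firal, lod → lodal) add -al.
So dov → doval.

doval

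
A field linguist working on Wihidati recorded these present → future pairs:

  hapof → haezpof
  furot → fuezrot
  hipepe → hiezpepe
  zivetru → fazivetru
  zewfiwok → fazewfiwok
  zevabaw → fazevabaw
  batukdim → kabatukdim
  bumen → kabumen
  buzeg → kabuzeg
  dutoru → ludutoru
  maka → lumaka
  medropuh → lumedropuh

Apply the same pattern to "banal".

kabanal

zivetru and dutoru both end in -u yet inflect differently (fazivetru, ludutoru), so the final letter is not what conditions the rule; the first letter is.
"banal" begins with b-. The stems beginning with b- (batukdim → kabatukdim, bumen → kabumen, buzeg → kabuzeg) add the prefix ka-.
So banal → kabanal.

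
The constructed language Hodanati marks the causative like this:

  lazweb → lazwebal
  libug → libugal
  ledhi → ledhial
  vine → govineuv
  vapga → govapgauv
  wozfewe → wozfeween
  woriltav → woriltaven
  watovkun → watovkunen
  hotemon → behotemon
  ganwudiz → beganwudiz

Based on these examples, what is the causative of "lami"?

vine and wozfewe both end in -e yet inflect differently (govineuv, wozfeween), so the final letter is not what conditions the rule; the first letter is.
"lami" begins with l-. The stems beginning with l- (lazweb → lazwebal, libug → libugal, ledhi → ledhial) add -al.
The other patterns: stems beginning with v- add go- … -uv around the stem; stems beginning with w- add -en; stems beginning with g- or h- add the prefix be-.
So lami → lamial.

lamial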